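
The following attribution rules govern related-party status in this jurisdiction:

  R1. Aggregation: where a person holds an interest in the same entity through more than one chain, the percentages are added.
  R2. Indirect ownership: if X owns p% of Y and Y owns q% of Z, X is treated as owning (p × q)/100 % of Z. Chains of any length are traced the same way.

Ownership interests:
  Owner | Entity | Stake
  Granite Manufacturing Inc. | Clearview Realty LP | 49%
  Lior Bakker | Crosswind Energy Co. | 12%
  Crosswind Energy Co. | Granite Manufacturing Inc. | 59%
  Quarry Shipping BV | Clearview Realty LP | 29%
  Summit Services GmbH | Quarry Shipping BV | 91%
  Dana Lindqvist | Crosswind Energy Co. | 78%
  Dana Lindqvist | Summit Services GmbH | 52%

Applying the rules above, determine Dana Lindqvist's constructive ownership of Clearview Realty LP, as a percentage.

Chain via Crosswind Energy Co. → Granite Manufacturing Inc. (R2): 78% × 59% × 49% = 22.5498% of Clearview Realty LP.
Chain via Summit Services GmbH → Quarry Shipping BV (R2): 52% × 91% × 29% = 13.7228% of Clearview Realty LP.
Aggregating (R1): 22.5498% + 13.7228% = 36.2726%.

36.2726%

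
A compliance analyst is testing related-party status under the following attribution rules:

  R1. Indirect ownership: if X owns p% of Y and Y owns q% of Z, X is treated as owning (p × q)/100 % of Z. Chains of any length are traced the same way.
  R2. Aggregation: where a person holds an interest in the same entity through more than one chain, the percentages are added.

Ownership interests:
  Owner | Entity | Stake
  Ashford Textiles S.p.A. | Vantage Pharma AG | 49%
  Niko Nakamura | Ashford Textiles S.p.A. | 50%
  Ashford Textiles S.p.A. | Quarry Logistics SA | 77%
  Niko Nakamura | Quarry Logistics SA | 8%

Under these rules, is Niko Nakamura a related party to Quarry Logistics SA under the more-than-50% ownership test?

No

Chain via Ashford Textiles S.p.A. (R1): 50% × 77% = 38.5% of Quarry Logistics SA.
Direct interest in Quarry Logistics SA: 8%.
Aggregating (R2): 38.5% + 8% = 46.5%.
46.5% does not exceed the 50% threshold, so Niko is not a related party to Quarry Logistics SA.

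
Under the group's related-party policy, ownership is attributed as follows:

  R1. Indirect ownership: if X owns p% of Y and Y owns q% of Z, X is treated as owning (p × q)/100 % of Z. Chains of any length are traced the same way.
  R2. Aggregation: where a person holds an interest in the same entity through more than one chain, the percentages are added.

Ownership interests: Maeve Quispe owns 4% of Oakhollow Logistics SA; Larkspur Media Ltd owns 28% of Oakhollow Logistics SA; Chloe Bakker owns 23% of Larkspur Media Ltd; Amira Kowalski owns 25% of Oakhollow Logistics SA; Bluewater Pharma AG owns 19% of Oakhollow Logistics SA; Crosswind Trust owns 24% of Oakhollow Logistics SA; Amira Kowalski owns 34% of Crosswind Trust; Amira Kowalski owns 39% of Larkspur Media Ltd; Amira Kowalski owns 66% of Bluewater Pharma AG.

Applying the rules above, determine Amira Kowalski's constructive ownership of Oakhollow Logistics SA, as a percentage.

56.62%

Chain via Crosswind Trust (R1): 34% × 24% = 8.16% of Oakhollow Logistics SA.
Chain via Bluewater Pharma AG (R1): 66% × 19% = 12.54% of Oakhollow Logistics SA.
Chain via Larkspur Media Ltd (R1): 39% × 28% = 10.92% of Oakhollow Logistics SA.
Direct interest in Oakhollow Logistics SA: 25%.
Aggregating (R2): 8.16% + 12.54% + 10.92% + 25% = 56.62%.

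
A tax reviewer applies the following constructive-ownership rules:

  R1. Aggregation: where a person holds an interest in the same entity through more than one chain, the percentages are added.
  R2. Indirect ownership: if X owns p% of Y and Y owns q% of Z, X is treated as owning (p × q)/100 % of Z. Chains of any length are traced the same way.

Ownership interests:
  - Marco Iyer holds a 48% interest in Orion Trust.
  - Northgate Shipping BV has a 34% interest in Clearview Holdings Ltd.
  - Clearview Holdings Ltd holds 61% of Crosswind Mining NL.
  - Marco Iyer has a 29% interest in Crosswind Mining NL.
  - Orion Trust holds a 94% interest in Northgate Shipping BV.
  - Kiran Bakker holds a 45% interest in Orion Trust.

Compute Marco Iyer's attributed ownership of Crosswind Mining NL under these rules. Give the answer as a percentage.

38.357888%

Chain via Orion Trust → Northgate Shipping BV → Clearview Holdings Ltd (R2): 48% × 94% × 34% × 61% = 9.357888% of Crosswind Mining NL.
Direct interest in Crosswind Mining NL: 29%.
Aggregating (R1): 9.357888% + 29% = 38.357888%.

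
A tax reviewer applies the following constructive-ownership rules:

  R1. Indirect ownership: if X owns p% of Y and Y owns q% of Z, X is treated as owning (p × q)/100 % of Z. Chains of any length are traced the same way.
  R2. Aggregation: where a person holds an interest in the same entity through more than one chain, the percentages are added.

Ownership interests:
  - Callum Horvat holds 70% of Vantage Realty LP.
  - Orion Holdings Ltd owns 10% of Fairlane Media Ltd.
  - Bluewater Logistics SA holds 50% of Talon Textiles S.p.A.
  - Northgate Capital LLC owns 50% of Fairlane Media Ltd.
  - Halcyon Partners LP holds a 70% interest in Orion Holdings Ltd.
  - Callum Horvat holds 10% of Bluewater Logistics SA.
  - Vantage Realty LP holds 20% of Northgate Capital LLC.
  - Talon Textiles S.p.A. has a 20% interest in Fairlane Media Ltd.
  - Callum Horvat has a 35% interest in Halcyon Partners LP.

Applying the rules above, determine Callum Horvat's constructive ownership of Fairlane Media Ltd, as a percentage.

10.45%

Chain via Bluewater Logistics SA → Talon Textiles S.p.A. (R1): 10% × 50% × 20% = 1% of Fairlane Media Ltd.
Chain via Vantage Realty LP → Northgate Capital LLC (R1): 70% × 20% × 50% = 7% of Fairlane Media Ltd.
Chain via Halcyon Partners LP → Orion Holdings Ltd (R1): 35% × 70% × 10% = 2.45% of Fairlane Media Ltd.
Aggregating (R2): 1% + 7% + 2.45% = 10.45%.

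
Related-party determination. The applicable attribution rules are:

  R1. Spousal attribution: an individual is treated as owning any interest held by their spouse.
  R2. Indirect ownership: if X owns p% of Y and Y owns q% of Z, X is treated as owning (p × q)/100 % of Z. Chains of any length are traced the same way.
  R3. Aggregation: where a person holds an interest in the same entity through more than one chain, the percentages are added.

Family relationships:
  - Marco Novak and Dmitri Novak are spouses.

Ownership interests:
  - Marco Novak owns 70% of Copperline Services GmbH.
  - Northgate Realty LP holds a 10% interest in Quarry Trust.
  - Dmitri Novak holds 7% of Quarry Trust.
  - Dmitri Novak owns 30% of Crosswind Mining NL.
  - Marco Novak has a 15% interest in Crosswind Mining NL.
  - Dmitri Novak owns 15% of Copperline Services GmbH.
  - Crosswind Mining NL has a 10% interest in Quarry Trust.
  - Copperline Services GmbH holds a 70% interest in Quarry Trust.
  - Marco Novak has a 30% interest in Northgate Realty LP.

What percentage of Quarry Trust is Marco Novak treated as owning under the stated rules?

74%

By spousal attribution (R1), Marco Novak is treated as also owning Dmitri Novak's interest in Copperline Services GmbH, giving 70% + 15% = 85%.
By spousal attribution (R1), Marco Novak is treated as also owning Dmitri Novak's interest in Crosswind Mining NL, giving 15% + 30% = 45%.
By spousal attribution (R1), Marco Novak is treated as owning Dmitri Novak's 7% interest in Quarry Trust.
Chain via Copperline Services GmbH (R2): 85% × 70% = 59.5% of Quarry Trust.
Chain via Crosswind Mining NL (R2): 45% × 10% = 4.5% of Quarry Trust.
Chain via Northgate Realty LP (R2): 30% × 10% = 3% of Quarry Trust.
Direct interest in Quarry Trust: 7%.
Aggregating (R3): 59.5% + 4.5% + 3% + 7% = 74%.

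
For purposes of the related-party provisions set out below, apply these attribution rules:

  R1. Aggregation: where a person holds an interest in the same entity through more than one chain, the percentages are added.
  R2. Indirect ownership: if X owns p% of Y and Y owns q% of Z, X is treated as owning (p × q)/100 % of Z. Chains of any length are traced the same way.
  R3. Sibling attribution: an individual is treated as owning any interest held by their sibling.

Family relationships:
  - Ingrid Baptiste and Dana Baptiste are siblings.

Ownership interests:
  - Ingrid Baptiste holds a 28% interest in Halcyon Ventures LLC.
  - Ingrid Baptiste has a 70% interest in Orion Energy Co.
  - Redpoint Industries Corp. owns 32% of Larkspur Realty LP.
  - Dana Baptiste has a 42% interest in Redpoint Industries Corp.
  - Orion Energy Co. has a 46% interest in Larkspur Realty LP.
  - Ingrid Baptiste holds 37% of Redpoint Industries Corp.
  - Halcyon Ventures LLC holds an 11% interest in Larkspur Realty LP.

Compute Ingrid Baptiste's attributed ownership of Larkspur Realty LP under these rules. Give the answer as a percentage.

60.56%

By sibling attribution (R3), Ingrid Baptiste is treated as also owning Dana Baptiste's interest in Redpoint Industries Corp, giving 37% + 42% = 79%.
Chain via Orion Energy Co. (R2): 70% × 46% = 32.2% of Larkspur Realty LP.
Chain via Halcyon Ventures LLC (R2): 28% × 11% = 3.08% of Larkspur Realty LP.
Chain via Redpoint Industries Corp. (R2): 79% × 32% = 25.28% of Larkspur Realty LP.
Aggregating (R1): 32.2% + 3.08% + 25.28% = 60.56%.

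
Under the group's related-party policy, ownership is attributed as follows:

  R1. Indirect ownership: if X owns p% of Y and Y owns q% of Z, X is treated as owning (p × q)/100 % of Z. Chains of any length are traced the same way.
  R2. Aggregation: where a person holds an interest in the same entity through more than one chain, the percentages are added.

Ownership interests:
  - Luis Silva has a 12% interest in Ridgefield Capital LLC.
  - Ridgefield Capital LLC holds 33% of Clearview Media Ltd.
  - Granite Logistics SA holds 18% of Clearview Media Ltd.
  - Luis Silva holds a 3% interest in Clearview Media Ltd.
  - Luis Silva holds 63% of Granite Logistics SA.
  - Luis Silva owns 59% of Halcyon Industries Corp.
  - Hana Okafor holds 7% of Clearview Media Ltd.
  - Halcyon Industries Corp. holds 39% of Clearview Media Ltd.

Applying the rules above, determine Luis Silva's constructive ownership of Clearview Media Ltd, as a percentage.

41.31%

Chain via Ridgefield Capital LLC (R1): 12% × 33% = 3.96% of Clearview Media Ltd.
Chain via Granite Logistics SA (R1): 63% × 18% = 11.34% of Clearview Media Ltd.
Chain via Halcyon Industries Corp. (R1): 59% × 39% = 23.01% of Clearview Media Ltd.
Direct interest in Clearview Media Ltd: 3%.
Aggregating (R2): 3.96% + 11.34% + 23.01% + 3% = 41.31%.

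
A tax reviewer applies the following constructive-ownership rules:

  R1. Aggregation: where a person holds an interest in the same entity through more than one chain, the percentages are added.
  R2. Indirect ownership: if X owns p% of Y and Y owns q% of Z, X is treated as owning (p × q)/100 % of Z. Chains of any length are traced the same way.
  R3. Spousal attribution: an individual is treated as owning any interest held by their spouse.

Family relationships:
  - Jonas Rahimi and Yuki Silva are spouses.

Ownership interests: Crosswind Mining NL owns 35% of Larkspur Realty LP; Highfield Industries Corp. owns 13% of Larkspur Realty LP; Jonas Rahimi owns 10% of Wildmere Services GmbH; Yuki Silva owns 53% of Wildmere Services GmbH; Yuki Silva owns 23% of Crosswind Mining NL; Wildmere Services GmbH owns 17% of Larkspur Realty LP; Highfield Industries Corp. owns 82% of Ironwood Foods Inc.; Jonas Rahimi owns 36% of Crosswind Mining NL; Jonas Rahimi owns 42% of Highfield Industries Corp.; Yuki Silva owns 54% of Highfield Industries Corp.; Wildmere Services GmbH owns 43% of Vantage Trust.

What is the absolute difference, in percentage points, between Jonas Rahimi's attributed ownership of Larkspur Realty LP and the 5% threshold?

38.84

By spousal attribution (R3), Jonas Rahimi is treated as also owning Yuki Silva's interest in Wildmere Services GmbH, giving 10% + 53% = 63%.
By spousal attribution (R3), Jonas Rahimi is treated as also owning Yuki Silva's interest in Crosswind Mining NL, giving 36% + 23% = 59%.
By spousal attribution (R3), Jonas Rahimi is treated as also owning Yuki Silva's interest in Highfield Industries Corp, giving 42% + 54% = 96%.
Chain via Wildmere Services GmbH (R2): 63% × 17% = 10.71% of Larkspur Realty LP.
Chain via Crosswind Mining NL (R2): 59% × 35% = 20.65% of Larkspur Realty LP.
Chain via Highfield Industries Corp. (R2): 96% × 13% = 12.48% of Larkspur Realty LP.
Aggregating (R1): 10.71% + 20.65% + 12.48% = 43.84%.
43.84% exceeds the 5% threshold by 38.84 percentage points.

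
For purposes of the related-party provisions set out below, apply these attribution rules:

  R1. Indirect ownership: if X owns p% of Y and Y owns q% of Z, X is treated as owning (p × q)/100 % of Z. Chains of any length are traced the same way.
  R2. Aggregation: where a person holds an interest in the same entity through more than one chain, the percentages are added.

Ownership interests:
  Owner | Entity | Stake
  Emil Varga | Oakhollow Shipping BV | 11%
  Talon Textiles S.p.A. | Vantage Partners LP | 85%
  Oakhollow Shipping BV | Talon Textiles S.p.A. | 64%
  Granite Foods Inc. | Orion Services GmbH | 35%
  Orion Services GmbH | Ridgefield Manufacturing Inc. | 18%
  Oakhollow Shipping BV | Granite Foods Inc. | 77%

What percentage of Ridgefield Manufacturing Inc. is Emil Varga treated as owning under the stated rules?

Chain via Oakhollow Shipping BV → Granite Foods Inc. → Orion Services GmbH (R1): 11% × 77% × 35% × 18% = 0.53361% of Ridgefield Manufacturing Inc.

0.53361%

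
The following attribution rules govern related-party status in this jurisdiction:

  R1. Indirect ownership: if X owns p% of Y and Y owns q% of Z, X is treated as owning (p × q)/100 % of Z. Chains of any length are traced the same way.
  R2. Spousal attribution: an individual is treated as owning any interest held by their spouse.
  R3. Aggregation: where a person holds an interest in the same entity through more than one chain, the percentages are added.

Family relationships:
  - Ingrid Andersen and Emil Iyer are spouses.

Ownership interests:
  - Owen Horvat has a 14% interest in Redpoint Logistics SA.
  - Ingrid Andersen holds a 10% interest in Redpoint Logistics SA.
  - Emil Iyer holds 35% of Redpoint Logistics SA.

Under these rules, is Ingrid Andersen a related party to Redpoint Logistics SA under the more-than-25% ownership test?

Yes

By spousal attribution (R2), Ingrid Andersen is treated as also owning Emil Iyer's interest in Redpoint Logistics SA, giving 10% + 35% = 45%.
Direct interest in Redpoint Logistics SA: 45%.
45% exceeds the 25% threshold, so Ingrid is a related party to Redpoint Logistics SA.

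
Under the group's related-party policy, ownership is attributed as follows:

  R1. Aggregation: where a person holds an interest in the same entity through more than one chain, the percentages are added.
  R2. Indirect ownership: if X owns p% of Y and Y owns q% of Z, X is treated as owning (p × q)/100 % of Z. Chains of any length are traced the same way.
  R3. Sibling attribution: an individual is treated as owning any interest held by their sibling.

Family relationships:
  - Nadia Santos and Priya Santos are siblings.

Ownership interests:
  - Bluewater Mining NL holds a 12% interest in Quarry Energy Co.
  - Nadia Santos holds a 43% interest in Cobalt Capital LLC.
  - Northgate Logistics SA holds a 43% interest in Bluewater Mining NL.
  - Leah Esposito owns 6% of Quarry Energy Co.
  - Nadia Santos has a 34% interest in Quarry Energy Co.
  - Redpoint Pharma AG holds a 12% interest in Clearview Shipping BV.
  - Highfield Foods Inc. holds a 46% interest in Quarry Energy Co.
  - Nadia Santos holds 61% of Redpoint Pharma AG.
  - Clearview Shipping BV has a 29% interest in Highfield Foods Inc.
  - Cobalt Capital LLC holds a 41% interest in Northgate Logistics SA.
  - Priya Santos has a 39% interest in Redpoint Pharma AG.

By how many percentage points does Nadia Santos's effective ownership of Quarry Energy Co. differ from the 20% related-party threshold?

By sibling attribution (R3), Nadia Santos is treated as also owning Priya Santos's interest in Redpoint Pharma AG, giving 61% + 39% = 100%.
Chain via Cobalt Capital LLC → Northgate Logistics SA → Bluewater Mining NL (R2): 43% × 41% × 43% × 12% = 0.909708% of Quarry Energy Co.
Chain via Redpoint Pharma AG → Clearview Shipping BV → Highfield Foods Inc. (R2): 100% × 12% × 29% × 46% = 1.6008% of Quarry Energy Co.
Direct interest in Quarry Energy Co: 34%.
Aggregating (R1): 0.909708% + 1.6008% + 34% = 36.510508%.
36.510508% exceeds the 20% threshold by 16.510508 percentage points.

16.510508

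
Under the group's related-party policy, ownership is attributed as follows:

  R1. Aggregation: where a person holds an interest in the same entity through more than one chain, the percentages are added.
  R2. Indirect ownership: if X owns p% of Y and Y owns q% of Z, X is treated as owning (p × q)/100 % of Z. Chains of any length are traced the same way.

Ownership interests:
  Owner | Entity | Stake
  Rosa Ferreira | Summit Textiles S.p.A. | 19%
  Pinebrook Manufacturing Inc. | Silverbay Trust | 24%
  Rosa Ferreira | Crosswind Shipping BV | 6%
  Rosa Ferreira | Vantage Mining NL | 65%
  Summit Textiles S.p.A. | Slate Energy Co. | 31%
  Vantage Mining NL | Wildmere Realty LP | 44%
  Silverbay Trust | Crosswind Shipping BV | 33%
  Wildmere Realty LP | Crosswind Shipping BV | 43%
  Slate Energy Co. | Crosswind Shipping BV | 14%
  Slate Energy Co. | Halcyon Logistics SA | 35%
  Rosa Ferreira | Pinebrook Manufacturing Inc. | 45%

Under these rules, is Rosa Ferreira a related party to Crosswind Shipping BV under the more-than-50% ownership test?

No

Chain via Pinebrook Manufacturing Inc. → Silverbay Trust (R2): 45% × 24% × 33% = 3.564% of Crosswind Shipping BV.
Chain via Vantage Mining NL → Wildmere Realty LP (R2): 65% × 44% × 43% = 12.298% of Crosswind Shipping BV.
Chain via Summit Textiles S.p.A. → Slate Energy Co. (R2): 19% × 31% × 14% = 0.8246% of Crosswind Shipping BV.
Direct interest in Crosswind Shipping BV: 6%.
Aggregating (R1): 3.564% + 12.298% + 0.8246% + 6% = 22.6866%.
22.6866% does not exceed the 50% threshold, so Rosa is not a related party to Crosswind Shipping BV.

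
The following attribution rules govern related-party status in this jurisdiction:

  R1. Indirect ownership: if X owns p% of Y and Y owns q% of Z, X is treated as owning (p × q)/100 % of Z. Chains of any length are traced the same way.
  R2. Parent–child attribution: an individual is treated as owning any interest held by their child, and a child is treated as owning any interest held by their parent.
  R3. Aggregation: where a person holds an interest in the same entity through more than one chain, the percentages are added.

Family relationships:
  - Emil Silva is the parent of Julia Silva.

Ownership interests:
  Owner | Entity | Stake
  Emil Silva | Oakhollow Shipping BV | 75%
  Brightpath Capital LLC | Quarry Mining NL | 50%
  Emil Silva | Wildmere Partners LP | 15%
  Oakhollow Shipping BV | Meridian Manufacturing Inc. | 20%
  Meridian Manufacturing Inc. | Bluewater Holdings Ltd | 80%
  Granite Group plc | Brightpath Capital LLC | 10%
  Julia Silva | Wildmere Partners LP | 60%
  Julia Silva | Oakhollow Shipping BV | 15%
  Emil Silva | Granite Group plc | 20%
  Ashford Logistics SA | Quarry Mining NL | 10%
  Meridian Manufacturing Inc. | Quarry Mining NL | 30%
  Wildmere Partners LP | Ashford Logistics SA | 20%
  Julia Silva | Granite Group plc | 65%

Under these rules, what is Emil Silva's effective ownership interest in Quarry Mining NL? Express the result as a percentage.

By parent–child attribution (R2), Emil Silva is treated as also owning Julia Silva's interest in Oakhollow Shipping BV, giving 75% + 15% = 90%.
By parent–child attribution (R2), Emil Silva is treated as also owning Julia Silva's interest in Wildmere Partners LP, giving 15% + 60% = 75%.
By parent–child attribution (R2), Emil Silva is treated as also owning Julia Silva's interest in Granite Group plc, giving 20% + 65% = 85%.
Chain via Oakhollow Shipping BV → Meridian Manufacturing Inc. (R1): 90% × 20% × 30% = 5.4% of Quarry Mining NL.
Chain via Wildmere Partners LP → Ashford Logistics SA (R1): 75% × 20% × 10% = 1.5% of Quarry Mining NL.
Chain via Granite Group plc → Brightpath Capital LLC (R1): 85% × 10% × 50% = 4.25% of Quarry Mining NL.
Aggregating (R3): 5.4% + 1.5% + 4.25% = 11.15%.

11.15%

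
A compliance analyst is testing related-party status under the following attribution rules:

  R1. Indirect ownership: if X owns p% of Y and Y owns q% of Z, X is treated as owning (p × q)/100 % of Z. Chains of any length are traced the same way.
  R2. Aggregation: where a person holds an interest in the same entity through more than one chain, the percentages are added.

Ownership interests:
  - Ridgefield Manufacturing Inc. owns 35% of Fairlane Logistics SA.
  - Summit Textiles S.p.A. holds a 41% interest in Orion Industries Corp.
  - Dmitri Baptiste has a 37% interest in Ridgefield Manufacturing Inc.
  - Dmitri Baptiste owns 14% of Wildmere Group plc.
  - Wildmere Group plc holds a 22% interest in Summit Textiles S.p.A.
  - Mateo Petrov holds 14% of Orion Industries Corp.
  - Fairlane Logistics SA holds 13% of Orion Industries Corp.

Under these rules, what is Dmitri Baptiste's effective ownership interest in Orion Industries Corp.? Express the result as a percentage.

2.9463%

Chain via Ridgefield Manufacturing Inc. → Fairlane Logistics SA (R1): 37% × 35% × 13% = 1.6835% of Orion Industries Corp.
Chain via Wildmere Group plc → Summit Textiles S.p.A. (R1): 14% × 22% × 41% = 1.2628% of Orion Industries Corp.
Aggregating (R2): 1.6835% + 1.2628% = 2.9463%.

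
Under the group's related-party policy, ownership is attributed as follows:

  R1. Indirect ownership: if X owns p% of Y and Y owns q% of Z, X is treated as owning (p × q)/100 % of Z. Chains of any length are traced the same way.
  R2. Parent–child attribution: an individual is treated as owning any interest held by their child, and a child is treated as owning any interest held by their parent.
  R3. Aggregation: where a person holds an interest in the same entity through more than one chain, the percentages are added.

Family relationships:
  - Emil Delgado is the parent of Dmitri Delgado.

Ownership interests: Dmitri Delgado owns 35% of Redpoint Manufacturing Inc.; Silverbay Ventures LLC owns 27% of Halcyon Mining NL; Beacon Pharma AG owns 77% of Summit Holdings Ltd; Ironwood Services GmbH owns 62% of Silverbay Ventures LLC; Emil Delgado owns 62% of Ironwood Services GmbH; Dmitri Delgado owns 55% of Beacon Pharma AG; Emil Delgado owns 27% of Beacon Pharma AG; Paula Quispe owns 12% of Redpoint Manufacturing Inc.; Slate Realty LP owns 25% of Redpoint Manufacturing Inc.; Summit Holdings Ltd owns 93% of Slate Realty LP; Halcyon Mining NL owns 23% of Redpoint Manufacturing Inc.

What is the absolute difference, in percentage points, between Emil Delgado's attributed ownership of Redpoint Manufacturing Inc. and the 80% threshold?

By parent–child attribution (R2), Emil Delgado is treated as also owning Dmitri Delgado's interest in Beacon Pharma AG, giving 27% + 55% = 82%.
By parent–child attribution (R2), Emil Delgado is treated as owning Dmitri Delgado's 35% interest in Redpoint Manufacturing Inc.
Chain via Ironwood Services GmbH → Silverbay Ventures LLC → Halcyon Mining NL (R1): 62% × 62% × 27% × 23% = 2.387124% of Redpoint Manufacturing Inc.
Chain via Beacon Pharma AG → Summit Holdings Ltd → Slate Realty LP (R1): 82% × 77% × 93% × 25% = 14.68005% of Redpoint Manufacturing Inc.
Direct interest in Redpoint Manufacturing Inc: 35%.
Aggregating (R3): 2.387124% + 14.68005% + 35% = 52.067174%.
52.067174% falls short of the 80% threshold by 27.932826 percentage points.

27.932826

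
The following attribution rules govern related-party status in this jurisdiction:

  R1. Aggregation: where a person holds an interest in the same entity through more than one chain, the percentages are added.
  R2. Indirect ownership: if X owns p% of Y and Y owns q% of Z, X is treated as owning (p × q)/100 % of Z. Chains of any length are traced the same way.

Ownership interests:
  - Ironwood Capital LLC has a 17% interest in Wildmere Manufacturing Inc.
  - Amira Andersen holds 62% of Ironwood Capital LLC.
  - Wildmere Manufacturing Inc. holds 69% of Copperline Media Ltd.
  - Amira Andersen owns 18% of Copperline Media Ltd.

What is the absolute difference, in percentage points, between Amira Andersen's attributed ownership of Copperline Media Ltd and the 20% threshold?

Chain via Ironwood Capital LLC → Wildmere Manufacturing Inc. (R2): 62% × 17% × 69% = 7.2726% of Copperline Media Ltd.
Direct interest in Copperline Media Ltd: 18%.
Aggregating (R1): 7.2726% + 18% = 25.2726%.
25.2726% exceeds the 20% threshold by 5.2726 percentage points.

5.2726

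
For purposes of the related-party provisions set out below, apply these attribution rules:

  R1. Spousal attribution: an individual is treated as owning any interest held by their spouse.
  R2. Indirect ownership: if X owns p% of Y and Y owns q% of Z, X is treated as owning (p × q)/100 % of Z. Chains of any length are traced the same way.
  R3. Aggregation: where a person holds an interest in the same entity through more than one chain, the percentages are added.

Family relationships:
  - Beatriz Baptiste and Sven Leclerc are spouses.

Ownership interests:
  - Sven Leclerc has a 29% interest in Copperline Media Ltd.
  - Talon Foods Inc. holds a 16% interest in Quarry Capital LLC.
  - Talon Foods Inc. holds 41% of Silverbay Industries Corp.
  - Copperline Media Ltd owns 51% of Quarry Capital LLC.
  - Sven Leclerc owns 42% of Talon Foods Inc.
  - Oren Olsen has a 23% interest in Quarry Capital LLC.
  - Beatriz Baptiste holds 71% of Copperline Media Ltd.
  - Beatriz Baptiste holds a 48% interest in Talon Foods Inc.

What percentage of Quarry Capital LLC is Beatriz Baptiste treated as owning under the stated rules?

By spousal attribution (R1), Beatriz Baptiste is treated as also owning Sven Leclerc's interest in Copperline Media Ltd, giving 71% + 29% = 100%.
By spousal attribution (R1), Beatriz Baptiste is treated as also owning Sven Leclerc's interest in Talon Foods Inc, giving 48% + 42% = 90%.
Chain via Copperline Media Ltd (R2): 100% × 51% = 51% of Quarry Capital LLC.
Chain via Talon Foods Inc. (R2): 90% × 16% = 14.4% of Quarry Capital LLC.
Aggregating (R3): 51% + 14.4% = 65.4%.

65.4%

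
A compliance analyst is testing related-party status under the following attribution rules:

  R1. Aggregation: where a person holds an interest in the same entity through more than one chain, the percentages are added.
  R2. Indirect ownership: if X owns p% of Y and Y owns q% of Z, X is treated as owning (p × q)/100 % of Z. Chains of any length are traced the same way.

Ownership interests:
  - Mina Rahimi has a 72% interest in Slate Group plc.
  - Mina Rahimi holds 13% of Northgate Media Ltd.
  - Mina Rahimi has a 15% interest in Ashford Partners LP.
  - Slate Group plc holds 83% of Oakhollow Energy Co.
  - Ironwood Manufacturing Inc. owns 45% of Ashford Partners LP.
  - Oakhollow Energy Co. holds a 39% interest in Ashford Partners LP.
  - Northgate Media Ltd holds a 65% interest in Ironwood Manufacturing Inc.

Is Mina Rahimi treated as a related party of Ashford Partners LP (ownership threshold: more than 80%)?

No

Chain via Slate Group plc → Oakhollow Energy Co. (R2): 72% × 83% × 39% = 23.3064% of Ashford Partners LP.
Chain via Northgate Media Ltd → Ironwood Manufacturing Inc. (R2): 13% × 65% × 45% = 3.8025% of Ashford Partners LP.
Direct interest in Ashford Partners LP: 15%.
Aggregating (R1): 23.3064% + 3.8025% + 15% = 42.1089%.
42.1089% does not exceed the 80% threshold, so Mina is not a related party to Ashford Partners LP.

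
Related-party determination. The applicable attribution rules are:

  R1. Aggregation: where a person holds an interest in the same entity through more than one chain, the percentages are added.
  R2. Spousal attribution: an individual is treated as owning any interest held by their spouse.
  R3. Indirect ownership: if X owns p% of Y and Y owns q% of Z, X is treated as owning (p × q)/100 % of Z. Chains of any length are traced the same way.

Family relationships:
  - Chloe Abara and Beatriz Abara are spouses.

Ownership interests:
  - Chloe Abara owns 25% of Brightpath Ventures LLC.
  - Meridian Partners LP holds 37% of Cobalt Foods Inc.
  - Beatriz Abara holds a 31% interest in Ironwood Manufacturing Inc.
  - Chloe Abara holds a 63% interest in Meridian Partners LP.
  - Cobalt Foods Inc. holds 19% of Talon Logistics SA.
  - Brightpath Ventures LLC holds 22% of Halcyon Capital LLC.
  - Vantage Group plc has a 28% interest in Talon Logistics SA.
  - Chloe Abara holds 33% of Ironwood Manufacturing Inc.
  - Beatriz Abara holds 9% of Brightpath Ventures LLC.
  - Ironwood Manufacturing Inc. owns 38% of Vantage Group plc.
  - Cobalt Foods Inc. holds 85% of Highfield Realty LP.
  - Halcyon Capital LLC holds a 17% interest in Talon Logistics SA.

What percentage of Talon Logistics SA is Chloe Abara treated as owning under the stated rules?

By spousal attribution (R2), Chloe Abara is treated as also owning Beatriz Abara's interest in Brightpath Ventures LLC, giving 25% + 9% = 34%.
By spousal attribution (R2), Chloe Abara is treated as also owning Beatriz Abara's interest in Ironwood Manufacturing Inc, giving 33% + 31% = 64%.
Chain via Brightpath Ventures LLC → Halcyon Capital LLC (R3): 34% × 22% × 17% = 1.2716% of Talon Logistics SA.
Chain via Ironwood Manufacturing Inc. → Vantage Group plc (R3): 64% × 38% × 28% = 6.8096% of Talon Logistics SA.
Chain via Meridian Partners LP → Cobalt Foods Inc. (R3): 63% × 37% × 19% = 4.4289% of Talon Logistics SA.
Aggregating (R1): 1.2716% + 6.8096% + 4.4289% = 12.5101%.

12.5101%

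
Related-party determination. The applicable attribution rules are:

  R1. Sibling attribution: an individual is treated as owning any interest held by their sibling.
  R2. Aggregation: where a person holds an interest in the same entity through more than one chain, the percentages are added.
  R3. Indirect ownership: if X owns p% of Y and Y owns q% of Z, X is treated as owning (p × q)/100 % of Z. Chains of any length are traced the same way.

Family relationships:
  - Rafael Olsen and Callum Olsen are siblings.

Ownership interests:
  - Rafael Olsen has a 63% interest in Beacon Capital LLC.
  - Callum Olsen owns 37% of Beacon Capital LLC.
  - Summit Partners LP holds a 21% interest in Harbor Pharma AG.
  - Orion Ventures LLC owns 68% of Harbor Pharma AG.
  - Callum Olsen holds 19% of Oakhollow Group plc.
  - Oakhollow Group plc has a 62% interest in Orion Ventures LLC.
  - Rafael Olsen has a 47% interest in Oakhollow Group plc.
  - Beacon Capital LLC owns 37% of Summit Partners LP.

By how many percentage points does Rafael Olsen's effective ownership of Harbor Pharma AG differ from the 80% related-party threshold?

By sibling attribution (R1), Rafael Olsen is treated as also owning Callum Olsen's interest in Oakhollow Group plc, giving 47% + 19% = 66%.
By sibling attribution (R1), Rafael Olsen is treated as also owning Callum Olsen's interest in Beacon Capital LLC, giving 63% + 37% = 100%.
Chain via Oakhollow Group plc → Orion Ventures LLC (R3): 66% × 62% × 68% = 27.8256% of Harbor Pharma AG.
Chain via Beacon Capital LLC → Summit Partners LP (R3): 100% × 37% × 21% = 7.77% of Harbor Pharma AG.
Aggregating (R2): 27.8256% + 7.77% = 35.5956%.
35.5956% falls short of the 80% threshold by 44.4044 percentage points.

44.4044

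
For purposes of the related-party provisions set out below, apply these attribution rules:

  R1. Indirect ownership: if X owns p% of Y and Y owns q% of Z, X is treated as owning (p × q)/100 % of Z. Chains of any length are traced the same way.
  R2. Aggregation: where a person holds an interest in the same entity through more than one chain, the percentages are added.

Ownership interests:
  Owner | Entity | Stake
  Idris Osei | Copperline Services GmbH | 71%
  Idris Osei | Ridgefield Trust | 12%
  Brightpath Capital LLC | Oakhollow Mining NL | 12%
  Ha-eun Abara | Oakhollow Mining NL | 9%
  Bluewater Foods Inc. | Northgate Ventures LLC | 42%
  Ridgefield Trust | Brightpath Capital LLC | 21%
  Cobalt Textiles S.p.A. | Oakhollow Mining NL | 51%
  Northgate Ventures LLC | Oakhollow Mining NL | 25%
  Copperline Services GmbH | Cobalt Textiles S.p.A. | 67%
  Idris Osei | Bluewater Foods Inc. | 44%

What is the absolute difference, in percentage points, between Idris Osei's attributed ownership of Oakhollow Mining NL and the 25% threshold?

4.1831

Chain via Copperline Services GmbH → Cobalt Textiles S.p.A. (R1): 71% × 67% × 51% = 24.2607% of Oakhollow Mining NL.
Chain via Ridgefield Trust → Brightpath Capital LLC (R1): 12% × 21% × 12% = 0.3024% of Oakhollow Mining NL.
Chain via Bluewater Foods Inc. → Northgate Ventures LLC (R1): 44% × 42% × 25% = 4.62% of Oakhollow Mining NL.
Aggregating (R2): 24.2607% + 0.3024% + 4.62% = 29.1831%.
29.1831% exceeds the 25% threshold by 4.1831 percentage points.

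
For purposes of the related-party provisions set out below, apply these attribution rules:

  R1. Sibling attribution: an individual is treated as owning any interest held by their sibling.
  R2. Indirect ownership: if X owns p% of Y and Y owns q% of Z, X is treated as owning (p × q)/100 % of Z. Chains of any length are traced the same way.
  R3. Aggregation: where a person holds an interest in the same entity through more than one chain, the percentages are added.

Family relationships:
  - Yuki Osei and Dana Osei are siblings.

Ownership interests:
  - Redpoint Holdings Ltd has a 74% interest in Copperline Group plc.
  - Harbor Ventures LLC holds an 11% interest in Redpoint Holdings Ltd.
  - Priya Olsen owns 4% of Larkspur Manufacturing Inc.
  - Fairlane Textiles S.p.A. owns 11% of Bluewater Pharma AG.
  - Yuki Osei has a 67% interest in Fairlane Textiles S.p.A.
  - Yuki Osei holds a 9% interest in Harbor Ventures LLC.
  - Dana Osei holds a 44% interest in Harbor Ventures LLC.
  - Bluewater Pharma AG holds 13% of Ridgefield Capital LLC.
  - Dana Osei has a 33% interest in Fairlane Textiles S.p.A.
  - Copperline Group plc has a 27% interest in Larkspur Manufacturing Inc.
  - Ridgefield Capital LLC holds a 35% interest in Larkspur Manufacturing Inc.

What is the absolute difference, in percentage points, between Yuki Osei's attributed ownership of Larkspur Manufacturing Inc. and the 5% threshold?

3.334666

By sibling attribution (R1), Yuki Osei is treated as also owning Dana Osei's interest in Harbor Ventures LLC, giving 9% + 44% = 53%.
By sibling attribution (R1), Yuki Osei is treated as also owning Dana Osei's interest in Fairlane Textiles S.p.A, giving 67% + 33% = 100%.
Chain via Harbor Ventures LLC → Redpoint Holdings Ltd → Copperline Group plc (R2): 53% × 11% × 74% × 27% = 1.164834% of Larkspur Manufacturing Inc.
Chain via Fairlane Textiles S.p.A. → Bluewater Pharma AG → Ridgefield Capital LLC (R2): 100% × 11% × 13% × 35% = 0.5005% of Larkspur Manufacturing Inc.
Aggregating (R3): 1.164834% + 0.5005% = 1.665334%.
1.665334% falls short of the 5% threshold by 3.334666 percentage points.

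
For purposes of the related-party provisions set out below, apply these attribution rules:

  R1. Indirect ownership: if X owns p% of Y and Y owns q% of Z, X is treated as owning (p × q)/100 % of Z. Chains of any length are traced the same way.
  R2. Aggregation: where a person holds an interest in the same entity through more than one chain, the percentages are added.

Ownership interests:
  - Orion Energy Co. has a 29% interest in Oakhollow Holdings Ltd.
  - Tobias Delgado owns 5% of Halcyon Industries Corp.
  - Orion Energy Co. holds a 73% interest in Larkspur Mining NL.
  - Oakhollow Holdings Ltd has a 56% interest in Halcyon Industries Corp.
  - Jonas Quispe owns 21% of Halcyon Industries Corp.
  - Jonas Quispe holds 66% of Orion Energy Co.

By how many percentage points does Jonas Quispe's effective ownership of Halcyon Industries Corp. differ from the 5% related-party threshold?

26.7184

Chain via Orion Energy Co. → Oakhollow Holdings Ltd (R1): 66% × 29% × 56% = 10.7184% of Halcyon Industries Corp.
Direct interest in Halcyon Industries Corp: 21%.
Aggregating (R2): 10.7184% + 21% = 31.7184%.
31.7184% exceeds the 5% threshold by 26.7184 percentage points.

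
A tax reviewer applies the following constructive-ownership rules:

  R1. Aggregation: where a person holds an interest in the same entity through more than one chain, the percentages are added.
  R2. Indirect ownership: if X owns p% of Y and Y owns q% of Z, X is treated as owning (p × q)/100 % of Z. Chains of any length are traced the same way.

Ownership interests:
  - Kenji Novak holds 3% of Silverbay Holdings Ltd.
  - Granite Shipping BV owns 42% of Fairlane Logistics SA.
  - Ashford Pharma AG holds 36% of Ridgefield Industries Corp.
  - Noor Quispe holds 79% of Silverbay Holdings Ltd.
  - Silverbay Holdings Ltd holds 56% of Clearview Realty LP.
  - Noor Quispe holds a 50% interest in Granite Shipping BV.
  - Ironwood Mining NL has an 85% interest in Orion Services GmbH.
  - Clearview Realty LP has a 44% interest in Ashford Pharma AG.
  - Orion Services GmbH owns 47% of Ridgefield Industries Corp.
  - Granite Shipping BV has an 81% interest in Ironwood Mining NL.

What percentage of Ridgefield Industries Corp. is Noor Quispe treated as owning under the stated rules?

Chain via Silverbay Holdings Ltd → Clearview Realty LP → Ashford Pharma AG (R2): 79% × 56% × 44% × 36% = 7.007616% of Ridgefield Industries Corp.
Chain via Granite Shipping BV → Ironwood Mining NL → Orion Services GmbH (R2): 50% × 81% × 85% × 47% = 16.17975% of Ridgefield Industries Corp.
Aggregating (R1): 7.007616% + 16.17975% = 23.187366%.

23.187366%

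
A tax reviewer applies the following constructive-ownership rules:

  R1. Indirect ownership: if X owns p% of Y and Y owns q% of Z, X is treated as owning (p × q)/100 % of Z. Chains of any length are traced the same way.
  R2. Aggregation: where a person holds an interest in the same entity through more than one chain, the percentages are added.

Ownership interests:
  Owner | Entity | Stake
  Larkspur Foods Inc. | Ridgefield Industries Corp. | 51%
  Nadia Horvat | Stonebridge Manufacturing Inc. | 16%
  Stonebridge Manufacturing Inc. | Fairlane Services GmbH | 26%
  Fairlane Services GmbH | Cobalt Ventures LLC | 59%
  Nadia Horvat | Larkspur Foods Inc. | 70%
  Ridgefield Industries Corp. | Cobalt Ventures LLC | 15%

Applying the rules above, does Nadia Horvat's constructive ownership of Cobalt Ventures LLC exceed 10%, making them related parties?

Chain via Stonebridge Manufacturing Inc. → Fairlane Services GmbH (R1): 16% × 26% × 59% = 2.4544% of Cobalt Ventures LLC.
Chain via Larkspur Foods Inc. → Ridgefield Industries Corp. (R1): 70% × 51% × 15% = 5.355% of Cobalt Ventures LLC.
Aggregating (R2): 2.4544% + 5.355% = 7.8094%.
7.8094% does not exceed the 10% threshold, so Nadia is not a related party to Cobalt Ventures LLC.

No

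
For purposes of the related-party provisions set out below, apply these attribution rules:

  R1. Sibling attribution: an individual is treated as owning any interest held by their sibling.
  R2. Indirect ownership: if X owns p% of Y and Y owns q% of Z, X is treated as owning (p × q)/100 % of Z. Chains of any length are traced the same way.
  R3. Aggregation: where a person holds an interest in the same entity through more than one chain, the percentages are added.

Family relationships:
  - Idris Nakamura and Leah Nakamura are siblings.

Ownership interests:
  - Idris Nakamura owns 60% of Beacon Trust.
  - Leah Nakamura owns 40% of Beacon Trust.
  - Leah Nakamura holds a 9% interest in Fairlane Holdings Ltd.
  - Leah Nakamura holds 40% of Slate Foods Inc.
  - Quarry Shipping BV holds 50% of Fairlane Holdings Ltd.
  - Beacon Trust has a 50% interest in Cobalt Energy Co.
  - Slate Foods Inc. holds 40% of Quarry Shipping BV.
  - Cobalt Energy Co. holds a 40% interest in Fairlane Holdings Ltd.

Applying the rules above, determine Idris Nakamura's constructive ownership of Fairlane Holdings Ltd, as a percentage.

37%

By sibling attribution (R1), Idris Nakamura is treated as also owning Leah Nakamura's interest in Beacon Trust, giving 60% + 40% = 100%.
By sibling attribution (R1), Idris Nakamura is treated as owning Leah Nakamura's 40% interest in Slate Foods Inc.
By sibling attribution (R1), Idris Nakamura is treated as owning Leah Nakamura's 9% interest in Fairlane Holdings Ltd.
Chain via Beacon Trust → Cobalt Energy Co. (R2): 100% × 50% × 40% = 20% of Fairlane Holdings Ltd.
Chain via Slate Foods Inc. → Quarry Shipping BV (R2): 40% × 40% × 50% = 8% of Fairlane Holdings Ltd.
Direct interest in Fairlane Holdings Ltd: 9%.
Aggregating (R3): 20% + 8% + 9% = 37%.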